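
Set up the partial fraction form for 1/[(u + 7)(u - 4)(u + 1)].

Three distinct linear factors: P/(u + 7) + Q/(u - 4) + R/(u + 1)


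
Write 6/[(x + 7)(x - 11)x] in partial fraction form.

Using cover-up method: α = 1/21, β = 1/33, γ = -6/77
Result: (1/21)/(x + 7) + (1/33)/(x - 11) - (6/77)/x


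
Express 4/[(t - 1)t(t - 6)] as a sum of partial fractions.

Using cover-up method: P = -4/5, Q = 2/3, R = 2/15
Result: (-4/5)/(t - 1) + (2/3)/t + (2/15)/(t - 6)


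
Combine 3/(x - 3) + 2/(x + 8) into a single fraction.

Common denominator (x - 3)(x + 8). Numerator: 3(x + 8) + 2(x - 3) = (3x + 24) + (2x - 6) = 5x + 18
Result: (5x + 18)/[(x - 3)(x + 8)]


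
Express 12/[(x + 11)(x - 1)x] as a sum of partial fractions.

Using cover-up method: P = 1/11, Q = 1, R = -12/11
Result: (1/11)/(x + 11) + 1/(x - 1) - (12/11)/x


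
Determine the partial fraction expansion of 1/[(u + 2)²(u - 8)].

Cover-up at u=8: R = 1/(8 + 2)² = 1/100. Cover-up at u=-2: Q = 1/(-2 - 8) = -1/10. Comparing u² coeff: P = -R = -1/100
Result: (-1/100)/(u + 2) - (1/10)/(u + 2)² + (1/100)/(u - 8)


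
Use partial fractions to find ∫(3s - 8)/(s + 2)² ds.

Decompose: α = 3, β = 3·(-2) - 8 = -14, so (3s - 8)/(s + 2)² = 3/(s + 2) - 14/(s + 2)². Integrate: ∫ α/(s + 2) ds = 3 ln|(s + 2)|; ∫ β/(s + 2)² ds = 14/(s + 2). Sum: 3 ln|(s + 2)| + 14/(s + 2) + C


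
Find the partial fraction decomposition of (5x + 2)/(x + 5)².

(5x + 2) = α(x + 5) + β. At x = -5: β = 5·(-5) + 2 = -23. Coeff of x: α = 5
Result: 5/(x + 5) - 23/(x + 5)²


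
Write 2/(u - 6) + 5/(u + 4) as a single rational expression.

Common denominator (u - 6)(u + 4). Numerator: 2(u + 4) + 5(u - 6) = (2u + 8) + (5u - 30) = 7u - 22
Result: (7u - 22)/[(u - 6)(u + 4)]


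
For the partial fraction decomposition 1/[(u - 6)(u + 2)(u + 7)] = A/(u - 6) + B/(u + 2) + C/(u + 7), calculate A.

Cover-up at u = 6: A = 1/[(6 + 2)(6 + 7)] = 1/[(8)(13)] = 1/104


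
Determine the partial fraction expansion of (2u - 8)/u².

(2u - 8) = αu + β. At u = 0: β = 2·0 - 8 = -8. Coeff of u: α = 2
Result: 2/u - 8/u²


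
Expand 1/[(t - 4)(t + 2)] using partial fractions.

1/(t - 4)(t + 2) = α/(t - 4) + β/(t + 2). α = 1/(4 + 2) = 1/6, β = 1/(-2 - 4) = -1/6
Result: (1/6)/(t - 4) - (1/6)/(t + 2)


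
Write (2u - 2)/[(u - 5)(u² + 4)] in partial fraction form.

At u=5: A = (2·5 - 2)/(5² + 4) = 8/29. B = -A = -8/29, C = 2 - 5·A = 18/29
Result: (8/29)/(u - 5) - ((8/29)u - 18/29)/(u² + 4)


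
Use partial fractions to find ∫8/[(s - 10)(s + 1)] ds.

Decompose: 8/[(s - 10)(s + 1)] = (8/11)/(s - 10) - (8/11)/(s + 1). Integrate each term: (8/11) ln|(s - 10)| - (8/11) ln|(s + 1)| + C


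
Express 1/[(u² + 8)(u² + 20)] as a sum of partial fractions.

Coefficient matching gives P = R = 0, Q = 1/(20-8) = 1/12, S = -Q = -1/12
Result: (1/12)/(u² + 8) - (1/12)/(u² + 20)


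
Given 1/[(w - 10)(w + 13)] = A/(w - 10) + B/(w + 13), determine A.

Cover-up at w = 10: A = 1/(10 + 13) = 1/23


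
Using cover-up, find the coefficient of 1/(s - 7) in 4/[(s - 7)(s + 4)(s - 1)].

Cover (s - 7), set s=7: 4/[(7 + 4)(7 - 1)] = 2/33


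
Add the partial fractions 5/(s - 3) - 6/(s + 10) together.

Common denominator (s - 3)(s + 10). Numerator: 5(s + 10) - 6(s - 3) = (5s + 50) - (6s - 18) = -s + 68
Result: (-s + 68)/[(s - 3)(s + 10)]


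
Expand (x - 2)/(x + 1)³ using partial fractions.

(x - 2) = P(x + 1)² + Q(x + 1) + R. At x = -1: R = 1·(-1) - 2 = -3. Coefficients: P = 0, Q = 1
Result: 1/(x + 1)² - 3/(x + 1)³


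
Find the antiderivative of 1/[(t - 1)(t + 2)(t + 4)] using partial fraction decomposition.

Cover-up: α = 1/15, β = -1/6, γ = 1/10. Decomposition: (1/15)/(t - 1) - (1/6)/(t + 2) + (1/10)/(t + 4). Integrate each term: (1/15) ln|(t - 1)| - (1/6) ln|(t + 2)| + (1/10) ln|(t + 4)| + C


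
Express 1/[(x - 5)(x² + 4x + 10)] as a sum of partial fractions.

Cover-up at x = 5: P = 1/(5² + 4·5 + 10) = 1/55. Then Q = -P = -1/55, R = -P·(4 + 5) = -9/55
Result: (1/55)/(x - 5) - ((1/55)x + 9/55)/(x² + 4x + 10)


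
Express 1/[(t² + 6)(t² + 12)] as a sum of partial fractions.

Coefficient matching gives A = C = 0, B = 1/(12-6) = 1/6, D = -B = -1/6
Result: (1/6)/(t² + 6) - (1/6)/(t² + 12)


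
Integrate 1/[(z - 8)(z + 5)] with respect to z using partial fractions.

Decompose: 1/[(z - 8)(z + 5)] = (1/13)/(z - 8) - (1/13)/(z + 5). Integrate each term: (1/13) ln|(z - 8)| - (1/13) ln|(z + 5)| + C


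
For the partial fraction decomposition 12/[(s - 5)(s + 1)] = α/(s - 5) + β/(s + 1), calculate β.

Cover-up at s = -1: β = 12/(-1 - 5) = -12/6 = -2


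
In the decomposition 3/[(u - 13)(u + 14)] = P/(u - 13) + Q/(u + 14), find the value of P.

Cover-up at u = 13: P = 3/(13 + 14) = 3/27 = 1/9


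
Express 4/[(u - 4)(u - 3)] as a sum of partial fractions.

4/(u - 4)(u - 3) = α/(u - 4) + β/(u - 3). α = 4/(4 - 3) = 4, β = 4/(3 - 4) = -4
Result: 4/(u - 4) - 4/(u - 3)


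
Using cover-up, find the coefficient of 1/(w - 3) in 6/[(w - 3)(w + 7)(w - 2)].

Cover (w - 3), set w=3: 6/[(3 + 7)(3 - 2)] = 3/5


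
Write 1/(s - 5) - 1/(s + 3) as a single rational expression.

Common denominator (s - 5)(s + 3). Numerator: 1(s + 3) - 1(s - 5) = (s + 3) - (s - 5) = 8
Result: (8)/[(s - 5)(s + 3)]


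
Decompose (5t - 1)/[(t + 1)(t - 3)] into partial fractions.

At t=-1: A = (5·(-1) - 1)/(-1 - 3) = 3/2. At t=3: B = (5·3 - 1)/(3 + 1) = 7/2
Result: (3/2)/(t + 1) + (7/2)/(t - 3)


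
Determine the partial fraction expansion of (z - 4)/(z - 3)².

(z - 4) = A(z - 3) + B. At z = 3: B = 1·3 - 4 = -1. Coeff of z: A = 1
Result: 1/(z - 3) - 1/(z - 3)²


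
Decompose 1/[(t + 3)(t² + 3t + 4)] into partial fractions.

Cover-up at t = -3: P = 1/((-3)² + 3·(-3) + 4) = 1/4. Then Q = -P = -1/4, R = -P·(3 - 3) = 0
Result: (1/4)/(t + 3) - ((1/4)t)/(t² + 3t + 4)


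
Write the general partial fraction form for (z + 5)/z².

Repeated linear factor: α/z + β/z²


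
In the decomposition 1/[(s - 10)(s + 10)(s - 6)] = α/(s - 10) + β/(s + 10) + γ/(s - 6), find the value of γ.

Cover-up at s = 6: γ = 1/[(6 - 10)(6 + 10)] = 1/[(-4)(16)] = -1/64


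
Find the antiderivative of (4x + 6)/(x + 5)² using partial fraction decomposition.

Decompose: α = 4, β = 4·(-5) + 6 = -14, so (4x + 6)/(x + 5)² = 4/(x + 5) - 14/(x + 5)². Integrate: ∫ α/(x + 5) dx = 4 ln|(x + 5)|; ∫ β/(x + 5)² dx = 14/(x + 5). Sum: 4 ln|(x + 5)| + 14/(x + 5) + C


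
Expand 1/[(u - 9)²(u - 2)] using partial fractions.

Cover-up at u=2: R = 1/(2 - 9)² = 1/49. Cover-up at u=9: Q = 1/(9 - 2) = 1/7. Comparing u² coeff: P = -R = -1/49
Result: (-1/49)/(u - 9) + (1/7)/(u - 9)² + (1/49)/(u - 2)


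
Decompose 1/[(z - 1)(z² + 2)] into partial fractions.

Cover-up at z = 1: α = 1/(1² + 2) = 1/3. Then β = -α = -1/3, γ = -α·(0 + 1) = -1/3
Result: (1/3)/(z - 1) - ((1/3)z + 1/3)/(z² + 2)


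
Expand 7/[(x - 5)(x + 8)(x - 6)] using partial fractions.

Using cover-up method: P = -7/13, Q = 1/26, R = 1/2
Result: (-7/13)/(x - 5) + (1/26)/(x + 8) + (1/2)/(x - 6)


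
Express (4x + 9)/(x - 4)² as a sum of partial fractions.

(4x + 9) = α(x - 4) + β. At x = 4: β = 4·4 + 9 = 25. Coeff of x: α = 4
Result: 4/(x - 4) + 25/(x - 4)²


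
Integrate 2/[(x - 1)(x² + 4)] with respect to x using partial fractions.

Cover-up at x=1: α = 2/(1²+4) = 2/5. Coeff matching: β = -2/5, γ = -2/5. Decomposition: (2/5)/(x - 1) - ((2/5)x + 2/5)/(x² + 4). Integrate: linear → ln, quadratic → (1/2)ln + arctan: (2/5) ln|(x - 1)| - (1/5) ln(x² + 4) - (1/5) arctan(x/2) + C


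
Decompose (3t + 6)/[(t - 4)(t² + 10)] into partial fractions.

At t=4: A = (3·4 + 6)/(4² + 10) = 9/13. B = -A = -9/13, C = 3 - 4·A = 3/13
Result: (9/13)/(t - 4) - ((9/13)t - 3/13)/(t² + 10)


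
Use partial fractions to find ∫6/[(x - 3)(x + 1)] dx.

Decompose: 6/[(x - 3)(x + 1)] = (3/2)/(x - 3) - (3/2)/(x + 1). Integrate each term: (3/2) ln|(x - 3)| - (3/2) ln|(x + 1)| + C


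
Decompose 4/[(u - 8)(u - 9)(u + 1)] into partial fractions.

Using cover-up method: P = -4/9, Q = 2/5, R = 2/45
Result: (-4/9)/(u - 8) + (2/5)/(u - 9) + (2/45)/(u + 1)


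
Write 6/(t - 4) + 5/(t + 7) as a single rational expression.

Common denominator (t - 4)(t + 7). Numerator: 6(t + 7) + 5(t - 4) = (6t + 42) + (5t - 20) = 11t + 22
Result: (11t + 22)/[(t - 4)(t + 7)]


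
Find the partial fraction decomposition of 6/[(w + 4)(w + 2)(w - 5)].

Using cover-up method: A = 1/3, B = -3/7, C = 2/21
Result: (1/3)/(w + 4) - (3/7)/(w + 2) + (2/21)/(w - 5)


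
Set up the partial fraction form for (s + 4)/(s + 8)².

Repeated linear factor: P/(s + 8) + Q/(s + 8)²


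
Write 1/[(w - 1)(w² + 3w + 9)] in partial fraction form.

Cover-up at w = 1: α = 1/(1² + 3·1 + 9) = 1/13. Then β = -α = -1/13, γ = -α·(3 + 1) = -4/13
Result: (1/13)/(w - 1) - ((1/13)w + 4/13)/(w² + 3w + 9)


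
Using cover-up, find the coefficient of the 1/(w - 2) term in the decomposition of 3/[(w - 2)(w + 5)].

Cover (w - 2), set w=2: 3/((w + 5) at w=2) = 3/(7) = 3/7


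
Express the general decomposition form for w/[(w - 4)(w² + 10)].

Linear + irreducible quadratic: A/(w - 4) + (Bw + C)/(w² + 10)


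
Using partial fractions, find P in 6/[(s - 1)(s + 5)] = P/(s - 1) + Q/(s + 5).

Cover-up at s = 1: P = 6/(1 + 5) = 6/6 = 1


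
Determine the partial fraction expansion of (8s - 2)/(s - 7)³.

(8s - 2) = P(s - 7)² + Q(s - 7) + R. At s = 7: R = 8·7 - 2 = 54. Coefficients: P = 0, Q = 8
Result: 8/(s - 7)² + 54/(s - 7)³


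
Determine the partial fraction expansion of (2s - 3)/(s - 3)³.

(2s - 3) = A(s - 3)² + B(s - 3) + C. At s = 3: C = 2·3 - 3 = 3. Coefficients: A = 0, B = 2
Result: 2/(s - 3)² + 3/(s - 3)³


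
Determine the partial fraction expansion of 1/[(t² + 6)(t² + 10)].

Coefficient matching gives A = C = 0, B = 1/(10-6) = 1/4, D = -B = -1/4
Result: (1/4)/(t² + 6) - (1/4)/(t² + 10)


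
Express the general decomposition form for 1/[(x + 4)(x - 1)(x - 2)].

Three distinct linear factors: α/(x + 4) + β/(x - 1) + γ/(x - 2)


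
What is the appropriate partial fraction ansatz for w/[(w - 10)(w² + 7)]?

Linear + irreducible quadratic: α/(w - 10) + (βw + γ)/(w² + 7)


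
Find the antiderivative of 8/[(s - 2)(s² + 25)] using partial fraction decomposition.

Cover-up at s=2: A = 8/(2²+25) = 8/29. Coeff matching: B = -8/29, C = -16/29. Decomposition: (8/29)/(s - 2) - ((8/29)s + 16/29)/(s² + 25). Integrate: linear → ln, quadratic → (1/2)ln + arctan: (8/29) ln|(s - 2)| - (4/29) ln(s² + 25) - (16/145) arctan(s/5) + C


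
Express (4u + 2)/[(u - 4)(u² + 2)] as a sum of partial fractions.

At u=4: A = (4·4 + 2)/(4² + 2) = 1. B = -A = -1, C = 4 - 4·A = 0
Result: 1/(u - 4) - (u)/(u² + 2)


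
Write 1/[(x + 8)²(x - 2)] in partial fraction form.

Cover-up at x=2: C = 1/(2 + 8)² = 1/100. Cover-up at x=-8: B = 1/(-8 - 2) = -1/10. Comparing x² coeff: A = -C = -1/100
Result: (-1/100)/(x + 8) - (1/10)/(x + 8)² + (1/100)/(x - 2)


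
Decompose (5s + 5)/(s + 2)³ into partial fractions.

(5s + 5) = A(s + 2)² + B(s + 2) + C. At s = -2: C = 5·(-2) + 5 = -5. Coefficients: A = 0, B = 5
Result: 5/(s + 2)² - 5/(s + 2)³


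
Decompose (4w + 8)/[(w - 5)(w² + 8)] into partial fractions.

At w=5: A = (4·5 + 8)/(5² + 8) = 28/33. B = -A = -28/33, C = 4 - 5·A = -8/33
Result: (28/33)/(w - 5) - ((28/33)w + 8/33)/(w² + 8)


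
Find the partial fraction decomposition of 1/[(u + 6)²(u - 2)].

Cover-up at u=2: γ = 1/(2 + 6)² = 1/64. Cover-up at u=-6: β = 1/(-6 - 2) = -1/8. Comparing u² coeff: α = -γ = -1/64
Result: (-1/64)/(u + 6) - (1/8)/(u + 6)² + (1/64)/(u - 2)


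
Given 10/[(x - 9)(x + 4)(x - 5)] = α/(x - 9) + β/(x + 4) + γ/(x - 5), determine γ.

Cover-up at x = 5: γ = 10/[(5 - 9)(5 + 4)] = 10/[(-4)(9)] = -10/36 = -5/18


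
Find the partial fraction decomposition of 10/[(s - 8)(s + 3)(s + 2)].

Using cover-up method: α = 1/11, β = 10/11, γ = -1
Result: (1/11)/(s - 8) + (10/11)/(s + 3) - 1/(s + 2)


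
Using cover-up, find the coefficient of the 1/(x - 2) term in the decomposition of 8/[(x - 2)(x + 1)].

Cover (x - 2), set x=2: 8/((x + 1) at x=2) = 8/(3) = 8/3


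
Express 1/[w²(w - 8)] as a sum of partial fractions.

Cover-up at w=8: γ = 1/(8 - 0)² = 1/64. Cover-up at w=0: β = 1/(0 - 8) = -1/8. Comparing w² coeff: α = -γ = -1/64
Result: (-1/64)/w - (1/8)/w² + (1/64)/(w - 8)


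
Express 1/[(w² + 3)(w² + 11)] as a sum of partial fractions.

Coefficient matching gives P = R = 0, Q = 1/(11-3) = 1/8, S = -Q = -1/8
Result: (1/8)/(w² + 3) - (1/8)/(w² + 11)


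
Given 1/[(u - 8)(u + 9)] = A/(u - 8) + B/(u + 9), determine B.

Cover-up at u = -9: B = 1/(-9 - 8) = -1/17


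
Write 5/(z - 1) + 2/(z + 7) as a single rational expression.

Common denominator (z - 1)(z + 7). Numerator: 5(z + 7) + 2(z - 1) = (5z + 35) + (2z - 2) = 7z + 33
Result: (7z + 33)/[(z - 1)(z + 7)]


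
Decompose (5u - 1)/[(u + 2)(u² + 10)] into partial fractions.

At u=-2: P = (5·(-2) - 1)/((-2)² + 10) = -11/14. Q = -P = 11/14, R = 5 - (-2)·P = 24/7
Result: (-11/14)/(u + 2) + ((11/14)u + 24/7)/(u² + 10)


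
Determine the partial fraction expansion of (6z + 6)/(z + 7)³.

(6z + 6) = A(z + 7)² + B(z + 7) + C. At z = -7: C = 6·(-7) + 6 = -36. Coefficients: A = 0, B = 6
Result: 6/(z + 7)² - 36/(z + 7)³


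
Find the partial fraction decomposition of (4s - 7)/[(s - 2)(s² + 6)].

At s=2: α = (4·2 - 7)/(2² + 6) = 1/10. β = -α = -1/10, γ = 4 - 2·α = 19/5
Result: (1/10)/(s - 2) - ((1/10)s - 19/5)/(s² + 6)


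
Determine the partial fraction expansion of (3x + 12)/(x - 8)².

(3x + 12) = α(x - 8) + β. At x = 8: β = 3·8 + 12 = 36. Coeff of x: α = 3
Result: 3/(x - 8) + 36/(x - 8)²


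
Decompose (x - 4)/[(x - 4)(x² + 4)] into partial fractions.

At x=4: A = (1·4 - 4)/(4² + 4) = 0. B = -A = 0, C = 1 - 4·A = 1
Result: (1)/(x² + 4)


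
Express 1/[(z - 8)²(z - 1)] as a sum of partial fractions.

Cover-up at z=1: C = 1/(1 - 8)² = 1/49. Cover-up at z=8: B = 1/(8 - 1) = 1/7. Comparing z² coeff: A = -C = -1/49
Result: (-1/49)/(z - 8) + (1/7)/(z - 8)² + (1/49)/(z - 1)


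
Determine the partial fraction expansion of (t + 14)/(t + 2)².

(t + 14) = P(t + 2) + Q. At t = -2: Q = 1·(-2) + 14 = 12. Coeff of t: P = 1
Result: 1/(t + 2) + 12/(t + 2)²


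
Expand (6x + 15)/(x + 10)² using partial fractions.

(6x + 15) = A(x + 10) + B. At x = -10: B = 6·(-10) + 15 = -45. Coeff of x: A = 6
Result: 6/(x + 10) - 45/(x + 10)²


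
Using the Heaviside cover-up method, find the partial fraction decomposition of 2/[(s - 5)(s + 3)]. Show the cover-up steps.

Cover (s - 5): set s=5, get α = 2/(5 + 3) = 1/4. Cover (s + 3): set s=-3, get β = 2/(-3 - 5) = -1/4.
Result: (1/4)/(s - 5) - (1/4)/(s + 3)


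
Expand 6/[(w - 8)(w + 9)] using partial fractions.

6/(w - 8)(w + 9) = A/(w - 8) + B/(w + 9). A = 6/(8 + 9) = 6/17, B = 6/(-9 - 8) = -6/17
Result: (6/17)/(w - 8) - (6/17)/(w + 9)


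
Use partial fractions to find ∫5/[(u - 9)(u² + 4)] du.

Cover-up at u=9: A = 5/(9²+4) = 1/17. Coeff matching: B = -1/17, C = -9/17. Decomposition: (1/17)/(u - 9) - ((1/17)u + 9/17)/(u² + 4). Integrate: linear → ln, quadratic → (1/2)ln + arctan: (1/17) ln|(u - 9)| - (1/34) ln(u² + 4) - (9/34) arctan(u/2) + C


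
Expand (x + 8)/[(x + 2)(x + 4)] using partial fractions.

At x=-2: A = (1·(-2) + 8)/(-2 + 4) = 3. At x=-4: B = (1·(-4) + 8)/(-4 + 2) = -2
Result: 3/(x + 2) - 2/(x + 4)


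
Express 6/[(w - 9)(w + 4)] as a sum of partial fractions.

6/(w - 9)(w + 4) = A/(w - 9) + B/(w + 4). A = 6/(9 + 4) = 6/13, B = 6/(-4 - 9) = -6/13
Result: (6/13)/(w - 9) - (6/13)/(w + 4)


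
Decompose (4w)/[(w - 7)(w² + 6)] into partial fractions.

At w=7: α = (4·7 + 0)/(7² + 6) = 28/55. β = -α = -28/55, γ = 4 - 7·α = 24/55
Result: (28/55)/(w - 7) - ((28/55)w - 24/55)/(w² + 6)


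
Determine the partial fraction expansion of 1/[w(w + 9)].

1/w(w + 9) = A/w + B/(w + 9). A = 1/(0 + 9) = 1/9, B = 1/(-9 - 0) = -1/9
Result: (1/9)/w - (1/9)/(w + 9)


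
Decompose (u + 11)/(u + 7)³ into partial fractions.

(u + 11) = A(u + 7)² + B(u + 7) + C. At u = -7: C = 1·(-7) + 11 = 4. Coefficients: A = 0, B = 1
Result: 1/(u + 7)² + 4/(u + 7)³


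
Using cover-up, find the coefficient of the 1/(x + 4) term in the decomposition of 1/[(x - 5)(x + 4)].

Cover (x + 4), set x=-4: 1/((x - 5) at x=-4) = 1/(-9) = -1/9


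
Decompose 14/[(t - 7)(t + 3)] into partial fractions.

14/(t - 7)(t + 3) = α/(t - 7) + β/(t + 3). α = 14/(7 + 3) = 7/5, β = 14/(-3 - 7) = -7/5
Result: (7/5)/(t - 7) - (7/5)/(t + 3)


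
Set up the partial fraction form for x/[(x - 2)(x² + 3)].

Linear + irreducible quadratic: α/(x - 2) + (βx + γ)/(x² + 3)


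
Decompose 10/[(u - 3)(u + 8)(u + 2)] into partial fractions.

Using cover-up method: α = 2/11, β = 5/33, γ = -1/3
Result: (2/11)/(u - 3) + (5/33)/(u + 8) - (1/3)/(u + 2)


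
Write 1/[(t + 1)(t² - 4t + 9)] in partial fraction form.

Cover-up at t = -1: A = 1/((-1)² - 4·(-1) + 9) = 1/14. Then B = -A = -1/14, C = -A·(-4 - 1) = 5/14
Result: (1/14)/(t + 1) - ((1/14)t - 5/14)/(t² - 4t + 9)


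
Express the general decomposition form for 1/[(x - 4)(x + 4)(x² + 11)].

Two linear + quadratic: α/(x - 4) + β/(x + 4) + (γx + δ)/(x² + 11)


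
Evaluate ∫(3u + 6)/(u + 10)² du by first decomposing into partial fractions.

Decompose: A = 3, B = 3·(-10) + 6 = -24, so (3u + 6)/(u + 10)² = 3/(u + 10) - 24/(u + 10)². Integrate: ∫ A/(u + 10) du = 3 ln|(u + 10)|; ∫ B/(u + 10)² du = 24/(u + 10). Sum: 3 ln|(u + 10)| + 24/(u + 10) + C


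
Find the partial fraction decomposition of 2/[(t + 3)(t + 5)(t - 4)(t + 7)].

Using Heaviside cover-up: (-1/28)/(t + 3) + (1/18)/(t + 5) + (2/693)/(t - 4) - (1/44)/(t + 7)


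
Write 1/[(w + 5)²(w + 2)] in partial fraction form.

Cover-up at w=-2: γ = 1/(-2 + 5)² = 1/9. Cover-up at w=-5: β = 1/(-5 + 2) = -1/3. Comparing w² coeff: α = -γ = -1/9
Result: (-1/9)/(w + 5) - (1/3)/(w + 5)² + (1/9)/(w + 2)


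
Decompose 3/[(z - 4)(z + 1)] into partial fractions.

3/(z - 4)(z + 1) = α/(z - 4) + β/(z + 1). α = 3/(4 + 1) = 3/5, β = 3/(-1 - 4) = -3/5
Result: (3/5)/(z - 4) - (3/5)/(z + 1)


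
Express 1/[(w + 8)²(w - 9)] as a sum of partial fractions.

Cover-up at w=9: C = 1/(9 + 8)² = 1/289. Cover-up at w=-8: B = 1/(-8 - 9) = -1/17. Comparing w² coeff: A = -C = -1/289
Result: (-1/289)/(w + 8) - (1/17)/(w + 8)² + (1/289)/(w - 9)


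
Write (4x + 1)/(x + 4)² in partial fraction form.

(4x + 1) = α(x + 4) + β. At x = -4: β = 4·(-4) + 1 = -15. Coeff of x: α = 4
Result: 4/(x + 4) - 15/(x + 4)²


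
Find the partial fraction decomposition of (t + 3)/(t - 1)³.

(t + 3) = α(t - 1)² + β(t - 1) + γ. At t = 1: γ = 1·1 + 3 = 4. Coefficients: α = 0, β = 1
Result: 1/(t - 1)² + 4/(t - 1)³


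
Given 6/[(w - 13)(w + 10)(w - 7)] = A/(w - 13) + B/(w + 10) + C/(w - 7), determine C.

Cover-up at w = 7: C = 6/[(7 - 13)(7 + 10)] = 6/[(-6)(17)] = -6/102 = -1/17


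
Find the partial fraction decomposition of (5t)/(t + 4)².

(5t) = α(t + 4) + β. At t = -4: β = 5·(-4) + 0 = -20. Coeff of t: α = 5
Result: 5/(t + 4) - 20/(t + 4)²


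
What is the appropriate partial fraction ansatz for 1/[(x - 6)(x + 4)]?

Distinct linear factors: P/(x - 6) + Q/(x + 4)


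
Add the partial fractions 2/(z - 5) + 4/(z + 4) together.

Common denominator (z - 5)(z + 4). Numerator: 2(z + 4) + 4(z - 5) = (2z + 8) + (4z - 20) = 6z - 12
Result: (6z - 12)/[(z - 5)(z + 4)]


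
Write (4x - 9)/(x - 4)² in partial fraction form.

(4x - 9) = α(x - 4) + β. At x = 4: β = 4·4 - 9 = 7. Coeff of x: α = 4
Result: 4/(x - 4) + 7/(x - 4)²


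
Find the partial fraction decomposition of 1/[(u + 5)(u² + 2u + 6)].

Cover-up at u = -5: α = 1/((-5)² + 2·(-5) + 6) = 1/21. Then β = -α = -1/21, γ = -α·(2 - 5) = 1/7
Result: (1/21)/(u + 5) - ((1/21)u - 1/7)/(u² + 2u + 6)


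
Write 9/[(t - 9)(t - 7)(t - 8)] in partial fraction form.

Using cover-up method: P = 9/2, Q = 9/2, R = -9
Result: (9/2)/(t - 9) + (9/2)/(t - 7) - 9/(t - 8)


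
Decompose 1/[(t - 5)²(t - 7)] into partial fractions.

Cover-up at t=7: γ = 1/(7 - 5)² = 1/4. Cover-up at t=5: β = 1/(5 - 7) = -1/2. Comparing t² coeff: α = -γ = -1/4
Result: (-1/4)/(t - 5) - (1/2)/(t - 5)² + (1/4)/(t - 7)


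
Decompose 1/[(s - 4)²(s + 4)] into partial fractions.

Cover-up at s=-4: C = 1/(-4 - 4)² = 1/64. Cover-up at s=4: B = 1/(4 + 4) = 1/8. Comparing s² coeff: A = -C = -1/64
Result: (-1/64)/(s - 4) + (1/8)/(s - 4)² + (1/64)/(s + 4)


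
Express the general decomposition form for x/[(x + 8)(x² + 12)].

Linear + irreducible quadratic: α/(x + 8) + (βx + γ)/(x² + 12)


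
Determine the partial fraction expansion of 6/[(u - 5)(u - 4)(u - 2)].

Using cover-up method: A = 2, B = -3, C = 1
Result: 2/(u - 5) - 3/(u - 4) + 1/(u - 2)


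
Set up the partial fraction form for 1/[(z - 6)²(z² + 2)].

Repeated linear + quadratic: P/(z - 6) + Q/(z - 6)² + (Rz + S)/(z² + 2)


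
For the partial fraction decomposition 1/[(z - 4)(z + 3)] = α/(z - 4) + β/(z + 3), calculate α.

Cover-up at z = 4: α = 1/(4 + 3) = 1/7


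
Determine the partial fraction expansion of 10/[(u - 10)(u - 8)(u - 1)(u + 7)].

Using Heaviside cover-up: (5/153)/(u - 10) - (1/21)/(u - 8) + (5/252)/(u - 1) - (1/204)/(u + 7)


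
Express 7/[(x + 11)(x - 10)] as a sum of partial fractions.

7/(x + 11)(x - 10) = α/(x + 11) + β/(x - 10). α = 7/(-11 - 10) = -1/3, β = 7/(10 + 11) = 1/3
Result: (-1/3)/(x + 11) + (1/3)/(x - 10)


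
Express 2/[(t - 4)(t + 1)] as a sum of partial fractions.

2/(t - 4)(t + 1) = A/(t - 4) + B/(t + 1). A = 2/(4 + 1) = 2/5, B = 2/(-1 - 4) = -2/5
Result: (2/5)/(t - 4) - (2/5)/(t + 1)


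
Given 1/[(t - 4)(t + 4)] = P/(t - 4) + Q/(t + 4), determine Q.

Cover-up at t = -4: Q = 1/(-4 - 4) = -1/8


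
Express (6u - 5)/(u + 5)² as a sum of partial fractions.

(6u - 5) = P(u + 5) + Q. At u = -5: Q = 6·(-5) - 5 = -35. Coeff of u: P = 6
Result: 6/(u + 5) - 35/(u + 5)²


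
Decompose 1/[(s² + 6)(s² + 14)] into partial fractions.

Coefficient matching gives A = C = 0, B = 1/(14-6) = 1/8, D = -B = -1/8
Result: (1/8)/(s² + 6) - (1/8)/(s² + 14)


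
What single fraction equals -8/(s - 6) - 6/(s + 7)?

Common denominator (s - 6)(s + 7). Numerator: -8(s + 7) - 6(s - 6) = (-8s - 56) - (6s - 36) = -14s - 20
Result: (-14s - 20)/[(s - 6)(s + 7)]


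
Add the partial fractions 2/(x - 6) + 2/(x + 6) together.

Common denominator (x - 6)(x + 6). Numerator: 2(x + 6) + 2(x - 6) = (2x + 12) + (2x - 12) = 4x
Result: (4x)/[(x - 6)(x + 6)]


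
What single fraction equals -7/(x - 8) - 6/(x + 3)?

Common denominator (x - 8)(x + 3). Numerator: -7(x + 3) - 6(x - 8) = (-7x - 21) - (6x - 48) = -13x + 27
Result: (-13x + 27)/[(x - 8)(x + 3)]


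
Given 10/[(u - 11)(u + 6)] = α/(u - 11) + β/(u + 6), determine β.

Cover-up at u = -6: β = 10/(-6 - 11) = -10/17


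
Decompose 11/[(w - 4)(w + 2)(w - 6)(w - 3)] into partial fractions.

Using Heaviside cover-up: (-11/12)/(w - 4) - (11/240)/(w + 2) + (11/48)/(w - 6) + (11/15)/(w - 3)


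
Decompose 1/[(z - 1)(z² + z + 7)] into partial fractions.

Cover-up at z = 1: P = 1/(1² + 1·1 + 7) = 1/9. Then Q = -P = -1/9, R = -P·(1 + 1) = -2/9
Result: (1/9)/(z - 1) - ((1/9)z + 2/9)/(z² + z + 7)


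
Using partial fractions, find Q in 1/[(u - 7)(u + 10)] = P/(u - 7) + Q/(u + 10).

Cover-up at u = -10: Q = 1/(-10 - 7) = -1/17


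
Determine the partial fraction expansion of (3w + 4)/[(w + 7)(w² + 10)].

At w=-7: α = (3·(-7) + 4)/((-7)² + 10) = -17/59. β = -α = 17/59, γ = 3 - (-7)·α = 58/59
Result: (-17/59)/(w + 7) + ((17/59)w + 58/59)/(w² + 10)


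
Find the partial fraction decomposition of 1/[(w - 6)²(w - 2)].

Cover-up at w=2: R = 1/(2 - 6)² = 1/16. Cover-up at w=6: Q = 1/(6 - 2) = 1/4. Comparing w² coeff: P = -R = -1/16
Result: (-1/16)/(w - 6) + (1/4)/(w - 6)² + (1/16)/(w - 2)


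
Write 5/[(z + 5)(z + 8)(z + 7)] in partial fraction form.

Using cover-up method: α = 5/6, β = 5/3, γ = -5/2
Result: (5/6)/(z + 5) + (5/3)/(z + 8) - (5/2)/(z + 7)


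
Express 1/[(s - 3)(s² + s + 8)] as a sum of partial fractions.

Cover-up at s = 3: A = 1/(3² + 1·3 + 8) = 1/20. Then B = -A = -1/20, C = -A·(1 + 3) = -1/5
Result: (1/20)/(s - 3) - ((1/20)s + 1/5)/(s² + s + 8)


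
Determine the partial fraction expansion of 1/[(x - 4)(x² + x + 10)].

Cover-up at x = 4: A = 1/(4² + 1·4 + 10) = 1/30. Then B = -A = -1/30, C = -A·(1 + 4) = -1/6
Result: (1/30)/(x - 4) - ((1/30)x + 1/6)/(x² + x + 10)


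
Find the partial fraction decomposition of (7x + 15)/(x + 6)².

(7x + 15) = α(x + 6) + β. At x = -6: β = 7·(-6) + 15 = -27. Coeff of x: α = 7
Result: 7/(x + 6) - 27/(x + 6)²


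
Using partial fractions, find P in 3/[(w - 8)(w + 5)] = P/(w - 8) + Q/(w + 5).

Cover-up at w = 8: P = 3/(8 + 5) = 3/13


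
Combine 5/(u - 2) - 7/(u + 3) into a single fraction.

Common denominator (u - 2)(u + 3). Numerator: 5(u + 3) - 7(u - 2) = (5u + 15) - (7u - 14) = -2u + 29
Result: (-2u + 29)/[(u - 2)(u + 3)]


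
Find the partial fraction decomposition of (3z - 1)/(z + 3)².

(3z - 1) = α(z + 3) + β. At z = -3: β = 3·(-3) - 1 = -10. Coeff of z: α = 3
Result: 3/(z + 3) - 10/(z + 3)²


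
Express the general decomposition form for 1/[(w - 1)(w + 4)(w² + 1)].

Two linear + quadratic: A/(w - 1) + B/(w + 4) + (Cw + D)/(w² + 1)


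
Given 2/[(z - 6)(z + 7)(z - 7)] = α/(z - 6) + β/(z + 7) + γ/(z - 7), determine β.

Cover-up at z = -7: β = 2/[(-7 - 6)(-7 - 7)] = 2/[(-13)(-14)] = 2/182 = 1/91


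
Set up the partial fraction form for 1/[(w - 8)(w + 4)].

Distinct linear factors: P/(w - 8) + Q/(w + 4)


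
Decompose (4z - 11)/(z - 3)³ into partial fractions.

(4z - 11) = α(z - 3)² + β(z - 3) + γ. At z = 3: γ = 4·3 - 11 = 1. Coefficients: α = 0, β = 4
Result: 4/(z - 3)² + 1/(z - 3)³


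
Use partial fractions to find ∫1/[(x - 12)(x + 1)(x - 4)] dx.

Cover-up: α = 1/104, β = 1/65, γ = -1/40. Decomposition: (1/104)/(x - 12) + (1/65)/(x + 1) - (1/40)/(x - 4). Integrate each term: (1/104) ln|(x - 12)| + (1/65) ln|(x + 1)| - (1/40) ln|(x - 4)| + C


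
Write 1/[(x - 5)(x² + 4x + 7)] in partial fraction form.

Cover-up at x = 5: P = 1/(5² + 4·5 + 7) = 1/52. Then Q = -P = -1/52, R = -P·(4 + 5) = -9/52
Result: (1/52)/(x - 5) - ((1/52)x + 9/52)/(x² + 4x + 7)


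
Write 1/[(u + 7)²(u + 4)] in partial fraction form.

Cover-up at u=-4: C = 1/(-4 + 7)² = 1/9. Cover-up at u=-7: B = 1/(-7 + 4) = -1/3. Comparing u² coeff: A = -C = -1/9
Result: (-1/9)/(u + 7) - (1/3)/(u + 7)² + (1/9)/(u + 4)


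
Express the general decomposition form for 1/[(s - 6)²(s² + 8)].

Repeated linear + quadratic: α/(s - 6) + β/(s - 6)² + (γs + δ)/(s² + 8)


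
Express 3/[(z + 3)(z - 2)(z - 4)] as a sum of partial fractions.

Using cover-up method: α = 3/35, β = -3/10, γ = 3/14
Result: (3/35)/(z + 3) - (3/10)/(z - 2) + (3/14)/(z - 4)


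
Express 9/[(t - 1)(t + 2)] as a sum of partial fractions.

9/(t - 1)(t + 2) = α/(t - 1) + β/(t + 2). α = 9/(1 + 2) = 3, β = 9/(-2 - 1) = -3
Result: 3/(t - 1) - 3/(t + 2)


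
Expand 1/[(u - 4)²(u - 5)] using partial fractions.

Cover-up at u=5: γ = 1/(5 - 4)² = 1. Cover-up at u=4: β = 1/(4 - 5) = -1. Comparing u² coeff: α = -γ = -1
Result: -1/(u - 4) - 1/(u - 4)² + 1/(u - 5)


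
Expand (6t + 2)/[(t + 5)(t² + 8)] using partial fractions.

At t=-5: P = (6·(-5) + 2)/((-5)² + 8) = -28/33. Q = -P = 28/33, R = 6 - (-5)·P = 58/33
Result: (-28/33)/(t + 5) + ((28/33)t + 58/33)/(t² + 8)


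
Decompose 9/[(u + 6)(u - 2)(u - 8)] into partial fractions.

Using cover-up method: A = 9/112, B = -3/16, C = 3/28
Result: (9/112)/(u + 6) - (3/16)/(u - 2) + (3/28)/(u - 8)


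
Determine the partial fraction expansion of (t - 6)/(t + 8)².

(t - 6) = P(t + 8) + Q. At t = -8: Q = 1·(-8) - 6 = -14. Coeff of t: P = 1
Result: 1/(t + 8) - 14/(t + 8)²


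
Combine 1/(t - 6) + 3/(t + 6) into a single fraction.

Common denominator (t - 6)(t + 6). Numerator: 1(t + 6) + 3(t - 6) = (t + 6) + (3t - 18) = 4t - 12
Result: (4t - 12)/[(t - 6)(t + 6)]


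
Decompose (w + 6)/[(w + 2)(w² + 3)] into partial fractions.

At w=-2: A = (1·(-2) + 6)/((-2)² + 3) = 4/7. B = -A = -4/7, C = 1 - (-2)·A = 15/7
Result: (4/7)/(w + 2) - ((4/7)w - 15/7)/(w² + 3)


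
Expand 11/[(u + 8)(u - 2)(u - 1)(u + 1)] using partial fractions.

Using Heaviside cover-up: (-11/630)/(u + 8) + (11/30)/(u - 2) - (11/18)/(u - 1) + (11/42)/(u + 1)


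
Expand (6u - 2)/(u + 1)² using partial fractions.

(6u - 2) = α(u + 1) + β. At u = -1: β = 6·(-1) - 2 = -8. Coeff of u: α = 6
Result: 6/(u + 1) - 8/(u + 1)²


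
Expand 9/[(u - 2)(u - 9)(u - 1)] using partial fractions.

Using cover-up method: A = -9/7, B = 9/56, C = 9/8
Result: (-9/7)/(u - 2) + (9/56)/(u - 9) + (9/8)/(u - 1)


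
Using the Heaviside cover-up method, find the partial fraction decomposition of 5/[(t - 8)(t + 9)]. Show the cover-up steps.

Cover (t - 8): set t=8, get A = 5/(8 + 9) = 5/17. Cover (t + 9): set t=-9, get B = 5/(-9 - 8) = -5/17.
Result: (5/17)/(t - 8) - (5/17)/(t + 9)


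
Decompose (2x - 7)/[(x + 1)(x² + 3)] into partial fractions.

At x=-1: α = (2·(-1) - 7)/((-1)² + 3) = -9/4. β = -α = 9/4, γ = 2 - (-1)·α = -1/4
Result: (-9/4)/(x + 1) + ((9/4)x - 1/4)/(x² + 3)


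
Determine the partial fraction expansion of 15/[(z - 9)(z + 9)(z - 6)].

Using cover-up method: A = 5/18, B = 1/18, C = -1/3
Result: (5/18)/(z - 9) + (1/18)/(z + 9) - (1/3)/(z - 6)


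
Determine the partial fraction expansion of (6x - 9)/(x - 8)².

(6x - 9) = A(x - 8) + B. At x = 8: B = 6·8 - 9 = 39. Coeff of x: A = 6
Result: 6/(x - 8) + 39/(x - 8)²


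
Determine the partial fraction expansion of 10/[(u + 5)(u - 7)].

10/(u + 5)(u - 7) = A/(u + 5) + B/(u - 7). A = 10/(-5 - 7) = -5/6, B = 10/(7 + 5) = 5/6
Result: (-5/6)/(u + 5) + (5/6)/(u - 7)


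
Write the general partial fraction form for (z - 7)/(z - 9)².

Repeated linear factor: P/(z - 9) + Q/(z - 9)²


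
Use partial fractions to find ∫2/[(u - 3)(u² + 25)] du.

Cover-up at u=3: P = 2/(3²+25) = 1/17. Coeff matching: Q = -1/17, R = -3/17. Decomposition: (1/17)/(u - 3) - ((1/17)u + 3/17)/(u² + 25). Integrate: linear → ln, quadratic → (1/2)ln + arctan: (1/17) ln|(u - 3)| - (1/34) ln(u² + 25) - (3/85) arctan(u/5) + C


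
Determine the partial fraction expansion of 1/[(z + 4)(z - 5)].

1/(z + 4)(z - 5) = α/(z + 4) + β/(z - 5). α = 1/(-4 - 5) = -1/9, β = 1/(5 + 4) = 1/9
Result: (-1/9)/(z + 4) + (1/9)/(z - 5)


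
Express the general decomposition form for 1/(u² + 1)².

Repeated quadratic factor: (Pu + Q)/(u² + 1) + (Ru + S)/(u² + 1)²


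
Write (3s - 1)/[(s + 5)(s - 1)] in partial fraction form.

At s=-5: A = (3·(-5) - 1)/(-5 - 1) = 8/3. At s=1: B = (3·1 - 1)/(1 + 5) = 1/3
Result: (8/3)/(s + 5) + (1/3)/(s - 1)


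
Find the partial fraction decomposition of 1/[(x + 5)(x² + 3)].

Cover-up at x = -5: A = 1/((-5)² + 3) = 1/28. Then B = -A = -1/28, C = -A·(0 - 5) = 5/28
Result: (1/28)/(x + 5) - ((1/28)x - 5/28)/(x² + 3)


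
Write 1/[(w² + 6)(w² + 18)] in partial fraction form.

Coefficient matching gives A = C = 0, B = 1/(18-6) = 1/12, D = -B = -1/12
Result: (1/12)/(w² + 6) - (1/12)/(w² + 18)


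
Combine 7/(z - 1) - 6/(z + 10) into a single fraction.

Common denominator (z - 1)(z + 10). Numerator: 7(z + 10) - 6(z - 1) = (7z + 70) - (6z - 6) = z + 76
Result: (z + 76)/[(z - 1)(z + 10)]


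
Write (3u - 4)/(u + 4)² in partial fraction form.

(3u - 4) = P(u + 4) + Q. At u = -4: Q = 3·(-4) - 4 = -16. Coeff of u: P = 3
Result: 3/(u + 4) - 16/(u + 4)²


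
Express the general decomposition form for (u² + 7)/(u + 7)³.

Repeated linear factor (power 3): α/(u + 7) + β/(u + 7)² + γ/(u + 7)³


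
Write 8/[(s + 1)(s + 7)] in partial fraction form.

8/(s + 1)(s + 7) = P/(s + 1) + Q/(s + 7). P = 8/(-1 + 7) = 4/3, Q = 8/(-7 + 1) = -4/3
Result: (4/3)/(s + 1) - (4/3)/(s + 7)


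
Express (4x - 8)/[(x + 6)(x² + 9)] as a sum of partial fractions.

At x=-6: α = (4·(-6) - 8)/((-6)² + 9) = -32/45. β = -α = 32/45, γ = 4 - (-6)·α = -4/15
Result: (-32/45)/(x + 6) + ((32/45)x - 4/15)/(x² + 9)


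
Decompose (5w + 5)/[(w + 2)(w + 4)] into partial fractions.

At w=-2: α = (5·(-2) + 5)/(-2 + 4) = -5/2. At w=-4: β = (5·(-4) + 5)/(-4 + 2) = 15/2
Result: (-5/2)/(w + 2) + (15/2)/(w + 4)


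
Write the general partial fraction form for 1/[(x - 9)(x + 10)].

Distinct linear factors: α/(x - 9) + β/(x + 10)


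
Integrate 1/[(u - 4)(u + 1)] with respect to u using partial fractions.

Decompose: 1/[(u - 4)(u + 1)] = (1/5)/(u - 4) - (1/5)/(u + 1). Integrate each term: (1/5) ln|(u - 4)| - (1/5) ln|(u + 1)| + C


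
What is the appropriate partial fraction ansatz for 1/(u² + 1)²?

Repeated quadratic factor: (Au + B)/(u² + 1) + (Cu + D)/(u² + 1)²


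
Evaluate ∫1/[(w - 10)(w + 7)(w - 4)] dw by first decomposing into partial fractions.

Cover-up: α = 1/102, β = 1/187, γ = -1/66. Decomposition: (1/102)/(w - 10) + (1/187)/(w + 7) - (1/66)/(w - 4). Integrate each term: (1/102) ln|(w - 10)| + (1/187) ln|(w + 7)| - (1/66) ln|(w - 4)| + C


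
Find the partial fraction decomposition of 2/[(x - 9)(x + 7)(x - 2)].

Using cover-up method: P = 1/56, Q = 1/72, R = -2/63
Result: (1/56)/(x - 9) + (1/72)/(x + 7) - (2/63)/(x - 2)


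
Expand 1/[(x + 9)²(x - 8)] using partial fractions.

Cover-up at x=8: R = 1/(8 + 9)² = 1/289. Cover-up at x=-9: Q = 1/(-9 - 8) = -1/17. Comparing x² coeff: P = -R = -1/289
Result: (-1/289)/(x + 9) - (1/17)/(x + 9)² + (1/289)/(x - 8)


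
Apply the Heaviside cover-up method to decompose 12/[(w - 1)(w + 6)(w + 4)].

Cover (w - 1), w=1: A = 12/[(1 + 6)(1 + 4)] = 12/35. Cover (w + 6), w=-6: B = 12/[(-6 - 1)(-6 + 4)] = 6/7. Cover (w + 4), w=-4: C = 12/[(-4 - 1)(-4 + 6)] = -6/5.
Result: (12/35)/(w - 1) + (6/7)/(w + 6) - (6/5)/(w + 4)


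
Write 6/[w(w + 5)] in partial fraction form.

6/w(w + 5) = P/w + Q/(w + 5). P = 6/(0 + 5) = 6/5, Q = 6/(-5 - 0) = -6/5
Result: (6/5)/w - (6/5)/(w + 5)


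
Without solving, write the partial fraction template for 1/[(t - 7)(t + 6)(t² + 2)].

Two linear + quadratic: A/(t - 7) + B/(t + 6) + (Ct + D)/(t² + 2)


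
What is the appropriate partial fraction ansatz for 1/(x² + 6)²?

Repeated quadratic factor: (αx + β)/(x² + 6) + (γx + δ)/(x² + 6)²


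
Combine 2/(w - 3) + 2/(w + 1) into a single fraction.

Common denominator (w - 3)(w + 1). Numerator: 2(w + 1) + 2(w - 3) = (2w + 2) + (2w - 6) = 4w - 4
Result: (4w - 4)/[(w - 3)(w + 1)]


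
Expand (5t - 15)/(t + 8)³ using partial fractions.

(5t - 15) = A(t + 8)² + B(t + 8) + C. At t = -8: C = 5·(-8) - 15 = -55. Coefficients: A = 0, B = 5
Result: 5/(t + 8)² - 55/(t + 8)³


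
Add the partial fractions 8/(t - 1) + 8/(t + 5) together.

Common denominator (t - 1)(t + 5). Numerator: 8(t + 5) + 8(t - 1) = (8t + 40) + (8t - 8) = 16t + 32
Result: (16t + 32)/[(t - 1)(t + 5)]


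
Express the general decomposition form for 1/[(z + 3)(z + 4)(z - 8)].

Three distinct linear factors: α/(z + 3) + β/(z + 4) + γ/(z - 8)


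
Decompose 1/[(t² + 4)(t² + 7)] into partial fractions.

Coefficient matching gives α = γ = 0, β = 1/(7-4) = 1/3, δ = -β = -1/3
Result: (1/3)/(t² + 4) - (1/3)/(t² + 7)


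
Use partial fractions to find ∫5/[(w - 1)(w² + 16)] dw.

Cover-up at w=1: α = 5/(1²+16) = 5/17. Coeff matching: β = -5/17, γ = -5/17. Decomposition: (5/17)/(w - 1) - ((5/17)w + 5/17)/(w² + 16). Integrate: linear → ln, quadratic → (1/2)ln + arctan: (5/17) ln|(w - 1)| - (5/34) ln(w² + 16) - (5/68) arctan(w/4) + C


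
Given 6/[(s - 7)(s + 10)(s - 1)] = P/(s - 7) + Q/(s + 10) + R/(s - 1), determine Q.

Cover-up at s = -10: Q = 6/[(-10 - 7)(-10 - 1)] = 6/[(-17)(-11)] = 6/187


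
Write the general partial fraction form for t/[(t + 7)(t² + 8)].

Linear + irreducible quadratic: P/(t + 7) + (Qt + R)/(t² + 8)


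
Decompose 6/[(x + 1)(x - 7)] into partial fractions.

6/(x + 1)(x - 7) = A/(x + 1) + B/(x - 7). A = 6/(-1 - 7) = -3/4, B = 6/(7 + 1) = 3/4
Result: (-3/4)/(x + 1) + (3/4)/(x - 7)


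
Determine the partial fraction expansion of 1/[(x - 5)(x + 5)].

1/(x - 5)(x + 5) = A/(x - 5) + B/(x + 5). A = 1/(5 + 5) = 1/10, B = 1/(-5 - 5) = -1/10
Result: (1/10)/(x - 5) - (1/10)/(x + 5)


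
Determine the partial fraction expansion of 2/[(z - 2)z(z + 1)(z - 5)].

Using Heaviside cover-up: (-1/9)/(z - 2) + (1/5)/z - (1/9)/(z + 1) + (1/45)/(z - 5)


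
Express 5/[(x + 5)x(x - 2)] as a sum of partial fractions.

Using cover-up method: α = 1/7, β = -1/2, γ = 5/14
Result: (1/7)/(x + 5) - (1/2)/x + (5/14)/(x - 2)


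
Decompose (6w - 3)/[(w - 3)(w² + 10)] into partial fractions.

At w=3: P = (6·3 - 3)/(3² + 10) = 15/19. Q = -P = -15/19, R = 6 - 3·P = 69/19
Result: (15/19)/(w - 3) - ((15/19)w - 69/19)/(w² + 10)


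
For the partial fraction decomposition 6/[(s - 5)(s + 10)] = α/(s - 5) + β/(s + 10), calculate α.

Cover-up at s = 5: α = 6/(5 + 10) = 6/15 = 2/5


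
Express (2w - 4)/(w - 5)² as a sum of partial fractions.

(2w - 4) = A(w - 5) + B. At w = 5: B = 2·5 - 4 = 6. Coeff of w: A = 2
Result: 2/(w - 5) + 6/(w - 5)²


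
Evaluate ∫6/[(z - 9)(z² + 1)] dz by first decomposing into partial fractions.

Cover-up at z=9: α = 6/(9²+1) = 3/41. Coeff matching: β = -3/41, γ = -27/41. Decomposition: (3/41)/(z - 9) - ((3/41)z + 27/41)/(z² + 1). Integrate: linear → ln, quadratic → (1/2)ln + arctan: (3/41) ln|(z - 9)| - (3/82) ln(z² + 1) - (27/41) arctan(z) + C


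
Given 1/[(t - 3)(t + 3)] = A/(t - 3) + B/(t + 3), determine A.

Cover-up at t = 3: A = 1/(3 + 3) = 1/6


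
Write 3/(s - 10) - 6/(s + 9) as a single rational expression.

Common denominator (s - 10)(s + 9). Numerator: 3(s + 9) - 6(s - 10) = (3s + 27) - (6s - 60) = -3s + 87
Result: (-3s + 87)/[(s - 10)(s + 9)]


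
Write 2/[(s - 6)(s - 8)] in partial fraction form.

2/(s - 6)(s - 8) = P/(s - 6) + Q/(s - 8). P = 2/(6 - 8) = -1, Q = 2/(8 - 6) = 1
Result: -1/(s - 6) + 1/(s - 8)


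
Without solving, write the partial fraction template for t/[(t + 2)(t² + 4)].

Linear + irreducible quadratic: α/(t + 2) + (βt + γ)/(t² + 4)


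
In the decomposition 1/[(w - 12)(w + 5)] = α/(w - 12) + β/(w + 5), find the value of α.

Cover-up at w = 12: α = 1/(12 + 5) = 1/17


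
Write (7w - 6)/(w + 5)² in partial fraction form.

(7w - 6) = P(w + 5) + Q. At w = -5: Q = 7·(-5) - 6 = -41. Coeff of w: P = 7
Result: 7/(w + 5) - 41/(w + 5)²


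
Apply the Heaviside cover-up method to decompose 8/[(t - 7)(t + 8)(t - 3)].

Cover (t - 7), t=7: α = 8/[(7 + 8)(7 - 3)] = 2/15. Cover (t + 8), t=-8: β = 8/[(-8 - 7)(-8 - 3)] = 8/165. Cover (t - 3), t=3: γ = 8/[(3 - 7)(3 + 8)] = -2/11.
Result: (2/15)/(t - 7) + (8/165)/(t + 8) - (2/11)/(t - 3)


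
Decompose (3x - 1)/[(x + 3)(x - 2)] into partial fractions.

At x=-3: α = (3·(-3) - 1)/(-3 - 2) = 2. At x=2: β = (3·2 - 1)/(2 + 3) = 1
Result: 2/(x + 3) + 1/(x - 2)
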